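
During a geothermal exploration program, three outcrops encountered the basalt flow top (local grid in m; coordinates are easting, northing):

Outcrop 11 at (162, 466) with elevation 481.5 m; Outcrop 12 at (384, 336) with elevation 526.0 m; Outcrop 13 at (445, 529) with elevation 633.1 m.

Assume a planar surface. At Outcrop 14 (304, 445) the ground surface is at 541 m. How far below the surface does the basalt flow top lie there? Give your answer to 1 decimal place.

Two edge vectors: Outcrop 11→Outcrop 12 = (222, -130, 44.5), Outcrop 11→Outcrop 13 = (283, 63, 151.6).
Normal n = (Outcrop 11→Outcrop 12) × (Outcrop 11→Outcrop 13) = (-22511.5, -21061.7, 50776).
So ∂z/∂easting = −n_x/n_z = 0.44335 and ∂z/∂northing = −n_y/n_z = 0.41480.
Intercept c from Outcrop 11: 481.5 − 71.82 − 193.30 = 216.38.
At (304, 445): z_contact = 134.78 + 184.58 + 216.38 = 535.74 m.
Depth below ground = 541 − 535.74 = 5.3 m.

5.3 m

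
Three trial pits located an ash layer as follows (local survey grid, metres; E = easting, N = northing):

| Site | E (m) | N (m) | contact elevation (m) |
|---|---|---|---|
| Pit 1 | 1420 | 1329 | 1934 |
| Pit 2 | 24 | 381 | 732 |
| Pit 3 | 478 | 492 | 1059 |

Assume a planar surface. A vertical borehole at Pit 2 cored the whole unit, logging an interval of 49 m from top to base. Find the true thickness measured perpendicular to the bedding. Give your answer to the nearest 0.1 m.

Two edge vectors: Pit 1→Pit 2 = (-1396, -948, -1202), Pit 1→Pit 3 = (-942, -837, -875).
Normal n = (Pit 1→Pit 2) × (Pit 1→Pit 3) = (-176574, -89216, 275436).
So ∂z/∂E = −n_x/n_z = 0.64107 and ∂z/∂N = −n_y/n_z = 0.32391.
|∇z| = √(a²+b²) = 0.71825, so dip δ = arctan(0.71825) = 35.69°.
True thickness = vertical thickness × cos δ = 49 × cos 35.69° = 39.8 m.

39.8 m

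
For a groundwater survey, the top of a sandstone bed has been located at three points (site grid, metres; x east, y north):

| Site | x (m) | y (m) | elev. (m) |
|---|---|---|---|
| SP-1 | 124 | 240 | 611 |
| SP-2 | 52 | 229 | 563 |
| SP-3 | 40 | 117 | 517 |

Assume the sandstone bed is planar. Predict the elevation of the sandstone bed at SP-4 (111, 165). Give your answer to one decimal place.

577.1 m

Two edge vectors: SP-1→SP-2 = (-72, -11, -48), SP-1→SP-3 = (-84, -123, -94).
Normal n = (SP-1→SP-2) × (SP-1→SP-3) = (-4870, -2736, 7932).
So ∂z/∂x = −n_x/n_z = 0.61397 and ∂z/∂y = −n_y/n_z = 0.34493.
Intercept c from SP-1: 611 − 76.13 − 82.78 = 452.08.
At (111, 165): z = 68.2 + 56.9 + 452.08 = 577.1 m.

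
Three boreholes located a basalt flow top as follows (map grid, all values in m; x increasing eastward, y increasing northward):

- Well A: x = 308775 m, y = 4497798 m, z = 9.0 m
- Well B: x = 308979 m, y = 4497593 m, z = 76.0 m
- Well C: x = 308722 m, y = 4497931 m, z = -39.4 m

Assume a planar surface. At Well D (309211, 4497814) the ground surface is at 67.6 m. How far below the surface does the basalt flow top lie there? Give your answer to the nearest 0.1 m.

91.9 m

Two edge vectors: Well A→Well B = (204, -205, 67), Well A→Well C = (-53, 133, -48.4).
Normal n = (Well A→Well B) × (Well A→Well C) = (1011, 6322.6, 16267).
So ∂z/∂x = −n_x/n_z = −0.062150366 and ∂z/∂y = −n_y/n_z = −0.388676462.
Intercept c from Well A: 9 + 19190.48 + 1748188.21 = 1767387.69.
At (309211, 4497814): z_contact = −19217.58 − 1748194.43 + 1767387.69 = -24.32 m.
Depth below ground = 67.6 − (-24.32) = 91.9 m.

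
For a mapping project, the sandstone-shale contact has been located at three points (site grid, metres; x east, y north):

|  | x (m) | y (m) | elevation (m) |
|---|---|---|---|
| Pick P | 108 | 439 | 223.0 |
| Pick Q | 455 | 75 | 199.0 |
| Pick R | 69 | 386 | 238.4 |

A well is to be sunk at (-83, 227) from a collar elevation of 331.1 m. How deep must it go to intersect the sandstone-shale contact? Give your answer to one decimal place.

39.1 m

Two edge vectors: Pick P→Pick Q = (347, -364, -24), Pick P→Pick R = (-39, -53, 15.4).
Normal n = (Pick P→Pick Q) × (Pick P→Pick R) = (-6877.6, -4407.8, -32587).
So ∂z/∂x = −n_x/n_z = −0.21105 and ∂z/∂y = −n_y/n_z = −0.13526.
Intercept c from Pick P: 223 + 22.79 + 59.38 = 305.17.
At (-83, 227): z_contact = 17.52 − 30.70 + 305.17 = 291.99 m.
Depth below ground = 331.1 − 291.99 = 39.1 m.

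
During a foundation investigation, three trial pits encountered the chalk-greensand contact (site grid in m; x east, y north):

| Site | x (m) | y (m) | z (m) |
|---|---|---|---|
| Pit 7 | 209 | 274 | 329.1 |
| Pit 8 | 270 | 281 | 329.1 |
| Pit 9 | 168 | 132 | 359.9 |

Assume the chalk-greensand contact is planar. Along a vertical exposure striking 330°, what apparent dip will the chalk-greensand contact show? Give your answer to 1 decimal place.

Let the plane be z = a·x + b·y + c.
Pit 8−Pit 7: 61a + 7b = 0;  Pit 9−Pit 7: −41a − 142b = 30.8.
Solving gives a = 0.02574, b = −0.22433.
Unit vector along 330° is (sin 330°, cos 330°) = (-0.5000, 0.8660).
Slope in that direction = a·(-0.5000) + b·(0.8660) = −0.20715.
Apparent dip = arctan|0.20715| = 11.7° (true dip is 12.7°, so apparent ≤ true as expected).

11.7°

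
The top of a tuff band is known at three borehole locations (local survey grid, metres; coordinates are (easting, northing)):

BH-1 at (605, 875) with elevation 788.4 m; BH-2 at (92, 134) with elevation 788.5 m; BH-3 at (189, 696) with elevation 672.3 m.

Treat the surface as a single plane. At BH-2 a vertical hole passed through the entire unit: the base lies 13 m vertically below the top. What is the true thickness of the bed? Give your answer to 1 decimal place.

11.7 m

Let the plane be z = a·E + b·N + c.
BH-2−BH-1: −513a − 741b = 0.1;  BH-3−BH-1: −416a − 179b = −116.1.
Solving gives a = 0.39758, b = −0.27538.
|∇z| = √(a²+b²) = 0.48364, so dip δ = arctan(0.48364) = 25.81°.
True thickness = vertical thickness × cos δ = 13 × cos 25.81° = 11.7 m.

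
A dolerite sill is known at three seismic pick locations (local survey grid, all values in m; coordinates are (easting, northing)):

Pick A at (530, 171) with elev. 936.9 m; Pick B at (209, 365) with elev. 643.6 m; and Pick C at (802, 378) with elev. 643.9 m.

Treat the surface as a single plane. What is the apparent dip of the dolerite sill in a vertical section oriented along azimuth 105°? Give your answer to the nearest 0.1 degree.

Let the plane be z = a·E + b·N + c.
Pick B−Pick A: −321a + 194b = −293.3;  Pick C−Pick A: 272a + 207b = −293.
Solving gives a = 0.03247, b = −1.45813.
Unit vector along 105° is (sin 105°, cos 105°) = (0.9659, -0.2588).
Slope in that direction = a·(0.9659) + b·(-0.2588) = 0.40876.
Apparent dip = arctan|0.40876| = 22.2° (true dip is 55.6°, so apparent ≤ true as expected).

22.2°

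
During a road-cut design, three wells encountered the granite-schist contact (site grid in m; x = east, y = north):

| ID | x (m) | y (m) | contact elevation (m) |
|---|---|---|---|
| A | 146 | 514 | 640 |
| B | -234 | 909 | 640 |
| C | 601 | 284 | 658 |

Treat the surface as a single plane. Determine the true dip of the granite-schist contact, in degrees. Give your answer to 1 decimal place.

6.1°

Let the plane be z = a·x + b·y + c.
B−A: −380a + 395b = 0;  C−A: 455a − 230b = 18.
Solving gives a = 0.07701, b = 0.07409.
Gradient magnitude |∇z| = √(a² + b²) = √(0.00593 + 0.00549) = 0.10686.
True dip = arctan(0.10686) = 6.1°, dipping toward SW (azimuth ≈ 226°).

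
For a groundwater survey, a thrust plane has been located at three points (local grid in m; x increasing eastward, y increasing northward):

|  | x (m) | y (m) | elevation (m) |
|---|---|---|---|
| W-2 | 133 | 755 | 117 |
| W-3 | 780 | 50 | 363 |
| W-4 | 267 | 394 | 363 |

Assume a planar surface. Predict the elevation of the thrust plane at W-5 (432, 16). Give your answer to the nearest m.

606 m

Two edge vectors: W-2→W-3 = (647, -705, 246), W-2→W-4 = (134, -361, 246).
Normal n = (W-2→W-3) × (W-2→W-4) = (-84624, -126198, -139097).
So ∂z/∂x = −n_x/n_z = −0.60838 and ∂z/∂y = −n_y/n_z = −0.90727.
Intercept c from W-2: 117 + 80.91 + 684.99 = 882.90.
At (432, 16): z = −262.8 − 14.5 + 882.90 = 605.6 m.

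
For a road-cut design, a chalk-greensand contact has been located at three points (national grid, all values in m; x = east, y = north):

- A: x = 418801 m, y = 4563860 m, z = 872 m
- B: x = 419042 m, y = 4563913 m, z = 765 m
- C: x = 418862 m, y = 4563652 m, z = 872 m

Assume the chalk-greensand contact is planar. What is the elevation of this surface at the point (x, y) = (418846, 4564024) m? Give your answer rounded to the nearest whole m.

Two edge vectors: A→B = (241, 53, -107), A→C = (61, -208, 0).
Normal n = (A→B) × (A→C) = (-22256, -6527, -53361).
So ∂z/∂x = −n_x/n_z = −0.41708364 and ∂z/∂y = −n_y/n_z = −0.12231780.
Intercept c from A: 872 + 174675.04 + 558241.30 = 733788.35.
At (418846, 4564024): z = −174693.8 − 558261.4 + 733788.35 = 833.2 m.

833 m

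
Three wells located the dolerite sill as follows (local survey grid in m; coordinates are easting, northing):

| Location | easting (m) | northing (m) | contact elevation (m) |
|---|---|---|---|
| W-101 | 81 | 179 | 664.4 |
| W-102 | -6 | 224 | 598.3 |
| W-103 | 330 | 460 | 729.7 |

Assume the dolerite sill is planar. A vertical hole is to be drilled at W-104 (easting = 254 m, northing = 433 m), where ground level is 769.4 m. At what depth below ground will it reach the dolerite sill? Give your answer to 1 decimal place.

77.4 m

Two edge vectors: W-101→W-102 = (-87, 45, -66.1), W-101→W-103 = (249, 281, 65.3).
Normal n = (W-101→W-102) × (W-101→W-103) = (21512.6, -10777.8, -35652).
So ∂z/∂easting = −n_x/n_z = 0.60341 and ∂z/∂northing = −n_y/n_z = −0.30231.
Intercept c from W-101: 664.4 − 48.88 + 54.11 = 669.64.
At (254, 433): z_contact = 153.26 − 130.90 + 669.64 = 692.00 m.
Depth below ground = 769.4 − 692.00 = 77.4 m.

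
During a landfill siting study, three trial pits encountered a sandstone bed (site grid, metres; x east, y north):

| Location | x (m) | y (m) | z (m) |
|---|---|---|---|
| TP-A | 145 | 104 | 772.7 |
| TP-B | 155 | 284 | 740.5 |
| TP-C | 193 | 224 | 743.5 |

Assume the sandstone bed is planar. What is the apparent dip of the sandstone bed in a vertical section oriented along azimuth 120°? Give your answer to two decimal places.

Two edge vectors: TP-A→TP-B = (10, 180, -32.2), TP-A→TP-C = (48, 120, -29.2).
Normal n = (TP-A→TP-B) × (TP-A→TP-C) = (-1392, -1253.6, -7440).
So ∂z/∂x = −n_x/n_z = −0.18710 and ∂z/∂y = −n_y/n_z = −0.16849.
Unit vector along 120° is (sin 120°, cos 120°) = (0.8660, -0.5000).
Slope in that direction = a·(0.8660) + b·(-0.5000) = −0.07778.
Apparent dip = arctan|0.07778| = 4.45° (true dip is 14.1°, so apparent ≤ true as expected).

4.45°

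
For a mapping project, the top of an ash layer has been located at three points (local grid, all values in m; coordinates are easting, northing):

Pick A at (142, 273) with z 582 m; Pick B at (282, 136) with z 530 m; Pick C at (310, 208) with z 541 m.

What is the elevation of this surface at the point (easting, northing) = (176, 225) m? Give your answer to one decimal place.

Let the plane be z = a·easting + b·northing + c.
Pick B−Pick A: 140a − 137b = −52;  Pick C−Pick A: 168a − 65b = −41.
Solving gives a = −0.16075, b = 0.21529.
Then c = 582 − a·142 − b·273 = 546.05.
At (176, 225): z = −28.3 + 48.4 + 546.05 = 566.2 m.

566.2 m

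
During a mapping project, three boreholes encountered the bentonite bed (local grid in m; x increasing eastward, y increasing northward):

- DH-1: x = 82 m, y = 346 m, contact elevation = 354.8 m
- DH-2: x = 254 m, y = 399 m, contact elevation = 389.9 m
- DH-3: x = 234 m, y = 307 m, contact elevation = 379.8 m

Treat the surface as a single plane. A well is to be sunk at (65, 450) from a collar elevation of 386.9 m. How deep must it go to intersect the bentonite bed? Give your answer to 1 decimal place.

Two edge vectors: DH-1→DH-2 = (172, 53, 35.1), DH-1→DH-3 = (152, -39, 25).
Normal n = (DH-1→DH-2) × (DH-1→DH-3) = (2693.9, 1035.2, -14764).
So ∂z/∂x = −n_x/n_z = 0.18246 and ∂z/∂y = −n_y/n_z = 0.07012.
Intercept c from DH-1: 354.8 − 14.96 − 24.26 = 315.58.
At (65, 450): z_contact = 11.86 + 31.55 + 315.58 = 358.99 m.
Depth below ground = 386.9 − 358.99 = 27.9 m.

27.9 m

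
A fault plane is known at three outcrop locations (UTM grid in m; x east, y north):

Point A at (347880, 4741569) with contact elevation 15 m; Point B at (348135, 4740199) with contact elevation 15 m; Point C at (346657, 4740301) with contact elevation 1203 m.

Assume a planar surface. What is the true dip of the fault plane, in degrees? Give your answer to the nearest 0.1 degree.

Let the plane be z = a·x + b·y + c.
Point B−Point A: 255a − 1370b = 0;  Point C−Point A: −1223a − 1268b = 1188.
Solving gives a = −0.81425, b = −0.15156.
Gradient magnitude |∇z| = √(a² + b²) = √(0.66300 + 0.02297) = 0.82823.
True dip = arctan(0.82823) = 39.6°, dipping toward E (azimuth ≈ 079°).

39.6°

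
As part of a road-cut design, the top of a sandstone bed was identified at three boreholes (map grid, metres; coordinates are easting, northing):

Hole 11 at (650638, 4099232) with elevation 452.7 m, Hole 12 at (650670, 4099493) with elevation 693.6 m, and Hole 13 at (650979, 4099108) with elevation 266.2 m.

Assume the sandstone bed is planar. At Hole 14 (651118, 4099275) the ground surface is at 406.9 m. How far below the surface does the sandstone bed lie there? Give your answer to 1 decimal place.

Two edge vectors: Hole 11→Hole 12 = (32, 261, 240.9), Hole 11→Hole 13 = (341, -124, -186.5).
Normal n = (Hole 11→Hole 12) × (Hole 11→Hole 13) = (-18804.9, 88114.9, -92969).
So ∂z/∂easting = −n_x/n_z = −0.202270649 and ∂z/∂northing = −n_y/n_z = 0.947787972.
Intercept c from Hole 11: 452.7 + 131604.97 − 3885202.79 = −3753145.11.
At (651118, 4099275): z_contact = −131702.06 + 3885243.54 − 3753145.11 = 396.36 m.
Depth below ground = 406.9 − 396.36 = 10.5 m.

10.5 m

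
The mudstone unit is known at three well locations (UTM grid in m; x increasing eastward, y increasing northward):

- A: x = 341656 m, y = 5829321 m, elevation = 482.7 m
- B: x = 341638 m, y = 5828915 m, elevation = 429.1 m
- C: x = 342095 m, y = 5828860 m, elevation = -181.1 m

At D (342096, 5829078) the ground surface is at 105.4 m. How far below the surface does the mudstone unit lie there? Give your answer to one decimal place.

Two edge vectors: A→B = (-18, -406, -53.6), A→C = (439, -461, -663.8).
Normal n = (A→B) × (A→C) = (244793.2, -35478.8, 186532).
So ∂z/∂x = −n_x/n_z = −1.312338902 and ∂z/∂y = −n_y/n_z = 0.190202217.
Intercept c from A: 482.7 + 448368.46 − 1108749.78 = −659898.62.
At (342096, 5829078): z_contact = −448945.89 + 1108703.56 − 659898.62 = -140.95 m.
Depth below ground = 105.4 − (-140.95) = 246.3 m.

246.3 m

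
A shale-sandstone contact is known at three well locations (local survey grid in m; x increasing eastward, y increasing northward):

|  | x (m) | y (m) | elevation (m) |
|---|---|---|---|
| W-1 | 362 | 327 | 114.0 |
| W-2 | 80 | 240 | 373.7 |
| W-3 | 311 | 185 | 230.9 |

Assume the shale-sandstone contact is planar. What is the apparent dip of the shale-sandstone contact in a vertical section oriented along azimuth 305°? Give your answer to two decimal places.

Two edge vectors: W-1→W-2 = (-282, -87, 259.7), W-1→W-3 = (-51, -142, 116.9).
Normal n = (W-1→W-2) × (W-1→W-3) = (26707.1, 19721.1, 35607).
So ∂z/∂x = −n_x/n_z = −0.75005 and ∂z/∂y = −n_y/n_z = −0.55385.
Unit vector along 305° is (sin 305°, cos 305°) = (-0.8192, 0.5736).
Slope in that direction = a·(-0.8192) + b·(0.5736) = 0.29673.
Apparent dip = arctan|0.29673| = 16.53° (true dip is 43.0°, so apparent ≤ true as expected).

16.53°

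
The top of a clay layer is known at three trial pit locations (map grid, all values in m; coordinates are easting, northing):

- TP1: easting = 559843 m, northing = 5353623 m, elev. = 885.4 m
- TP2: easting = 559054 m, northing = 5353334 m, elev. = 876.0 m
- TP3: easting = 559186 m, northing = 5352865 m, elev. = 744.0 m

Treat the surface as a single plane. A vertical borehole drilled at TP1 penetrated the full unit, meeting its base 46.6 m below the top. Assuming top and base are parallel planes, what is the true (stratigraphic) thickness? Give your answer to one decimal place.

Let the plane be z = a·easting + b·northing + c.
TP2−TP1: −789a − 289b = −9.4;  TP3−TP1: −657a − 758b = −141.4.
Solving gives a = −0.08266, b = 0.25819.
|∇z| = √(a²+b²) = 0.27109, so dip δ = arctan(0.27109) = 15.17°.
True thickness = vertical thickness × cos δ = 46.6 × cos 15.17° = 45.0 m.

45.0 m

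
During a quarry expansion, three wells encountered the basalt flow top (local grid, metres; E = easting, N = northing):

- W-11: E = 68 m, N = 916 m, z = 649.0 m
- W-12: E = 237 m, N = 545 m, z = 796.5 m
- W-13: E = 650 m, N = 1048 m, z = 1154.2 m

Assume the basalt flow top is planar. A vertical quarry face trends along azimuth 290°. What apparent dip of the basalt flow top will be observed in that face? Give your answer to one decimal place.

Two edge vectors: W-11→W-12 = (169, -371, 147.5), W-11→W-13 = (582, 132, 505.2).
Normal n = (W-11→W-12) × (W-11→W-13) = (-206899.2, 466.2, 238230).
So ∂z/∂E = −n_x/n_z = 0.86849 and ∂z/∂N = −n_y/n_z = −0.00196.
Unit vector along 290° is (sin 290°, cos 290°) = (-0.9397, 0.3420).
Slope in that direction = a·(-0.9397) + b·(0.3420) = −0.81678.
Apparent dip = arctan|0.81678| = 39.2° (true dip is 41.0°, so apparent ≤ true as expected).

39.2°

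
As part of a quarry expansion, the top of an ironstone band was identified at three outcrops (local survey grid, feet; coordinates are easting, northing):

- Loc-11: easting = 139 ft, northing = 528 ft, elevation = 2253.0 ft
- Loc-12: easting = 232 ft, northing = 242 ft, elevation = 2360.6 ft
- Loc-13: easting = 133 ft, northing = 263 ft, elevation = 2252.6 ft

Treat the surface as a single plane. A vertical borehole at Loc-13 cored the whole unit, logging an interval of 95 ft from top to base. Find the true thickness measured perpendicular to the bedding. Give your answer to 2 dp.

Two edge vectors: Loc-11→Loc-12 = (93, -286, 107.6), Loc-11→Loc-13 = (-6, -265, -0.4).
Normal n = (Loc-11→Loc-12) × (Loc-11→Loc-13) = (28628.4, -608.4, -26361).
So ∂z/∂easting = −n_x/n_z = 1.08601 and ∂z/∂northing = −n_y/n_z = −0.02308.
|∇z| = √(a²+b²) = 1.08626, so dip δ = arctan(1.08626) = 47.37°.
True thickness = vertical thickness × cos δ = 95 × cos 47.37° = 64.34 ft.

64.34 ft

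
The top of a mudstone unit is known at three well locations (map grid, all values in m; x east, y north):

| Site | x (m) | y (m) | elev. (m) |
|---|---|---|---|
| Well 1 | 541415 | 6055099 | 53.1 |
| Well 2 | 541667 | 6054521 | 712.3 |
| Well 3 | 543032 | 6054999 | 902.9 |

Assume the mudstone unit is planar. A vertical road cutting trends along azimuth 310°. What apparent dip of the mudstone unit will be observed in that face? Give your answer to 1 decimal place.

43.8°

Let the plane be z = a·x + b·y + c.
Well 2−Well 1: 252a − 578b = 659.2;  Well 3−Well 1: 1617a − 100b = 849.8.
Solving gives a = 0.46762, b = −0.93661.
Unit vector along 310° is (sin 310°, cos 310°) = (-0.7660, 0.6428).
Slope in that direction = a·(-0.7660) + b·(0.6428) = −0.96026.
Apparent dip = arctan|0.96026| = 43.8° (true dip is 46.3°, so apparent ≤ true as expected).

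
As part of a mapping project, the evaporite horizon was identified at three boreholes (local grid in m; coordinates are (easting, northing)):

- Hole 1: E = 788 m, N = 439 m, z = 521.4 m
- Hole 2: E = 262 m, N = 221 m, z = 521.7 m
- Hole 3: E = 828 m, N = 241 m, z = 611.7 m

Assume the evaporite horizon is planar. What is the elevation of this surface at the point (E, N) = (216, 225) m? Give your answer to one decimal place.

512.0 m

Let the plane be z = a·E + b·N + c.
Hole 2−Hole 1: −526a − 218b = 0.3;  Hole 3−Hole 1: 40a − 198b = 90.3.
Solving gives a = 0.17388, b = −0.42093.
Then c = 521.4 − a·788 − b·439 = 569.17.
At (216, 225): z = 37.6 − 94.7 + 569.17 = 512.0 m.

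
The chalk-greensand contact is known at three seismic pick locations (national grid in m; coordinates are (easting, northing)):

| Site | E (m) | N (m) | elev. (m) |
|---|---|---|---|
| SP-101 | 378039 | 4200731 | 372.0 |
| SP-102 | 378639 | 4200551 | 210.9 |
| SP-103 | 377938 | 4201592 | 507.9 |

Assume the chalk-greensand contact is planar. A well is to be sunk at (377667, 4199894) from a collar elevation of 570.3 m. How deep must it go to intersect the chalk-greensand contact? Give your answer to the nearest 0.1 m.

Two edge vectors: SP-101→SP-102 = (600, -180, -161.1), SP-101→SP-103 = (-101, 861, 135.9).
Normal n = (SP-101→SP-102) × (SP-101→SP-103) = (114245.1, -65268.9, 498420).
So ∂z/∂E = −n_x/n_z = −0.229214518 and ∂z/∂N = −n_y/n_z = 0.130951607.
Intercept c from SP-101: 372 + 86652.03 − 550092.48 = −463068.45.
At (377667, 4199894): z_contact = −86566.76 + 549982.87 − 463068.45 = 347.66 m.
Depth below ground = 570.3 − 347.66 = 222.6 m.

222.6 m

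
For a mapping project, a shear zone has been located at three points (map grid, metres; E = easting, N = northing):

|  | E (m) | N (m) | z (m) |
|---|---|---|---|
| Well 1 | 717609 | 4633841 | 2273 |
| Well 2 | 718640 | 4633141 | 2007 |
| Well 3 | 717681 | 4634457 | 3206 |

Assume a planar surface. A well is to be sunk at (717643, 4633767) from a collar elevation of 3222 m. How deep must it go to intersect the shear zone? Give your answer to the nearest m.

Two edge vectors: Well 1→Well 2 = (1031, -700, -266), Well 1→Well 3 = (72, 616, 933).
Normal n = (Well 1→Well 2) × (Well 1→Well 3) = (-489244, -981075, 685496).
So ∂z/∂E = −n_x/n_z = 0.71370803 and ∂z/∂N = −n_y/n_z = 1.43118997.
Intercept c from Well 1: 2273 − 512163.31 − 6631906.76 = −7141797.07.
At (717643, 4633767): z_contact = 512187.6 + 6631800.9 − 7141797.07 = 2191.4 m.
Depth below ground = 3222 − 2191.4 = 1031 m.

1031 m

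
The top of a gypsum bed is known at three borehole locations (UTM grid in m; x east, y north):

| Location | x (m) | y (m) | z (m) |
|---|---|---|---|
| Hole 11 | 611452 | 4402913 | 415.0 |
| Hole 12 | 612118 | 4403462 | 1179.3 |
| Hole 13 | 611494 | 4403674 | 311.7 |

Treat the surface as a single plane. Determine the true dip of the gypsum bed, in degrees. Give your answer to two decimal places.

Let the plane be z = a·x + b·y + c.
Hole 12−Hole 11: 666a + 549b = 764.3;  Hole 13−Hole 11: 42a + 761b = −103.3.
Solving gives a = 1.31953, b = −0.20857.
Gradient magnitude |∇z| = √(a² + b²) = √(1.74115 + 0.04350) = 1.33591.
True dip = arctan(1.33591) = 53.18°, dipping toward W (azimuth ≈ 279°).

53.18°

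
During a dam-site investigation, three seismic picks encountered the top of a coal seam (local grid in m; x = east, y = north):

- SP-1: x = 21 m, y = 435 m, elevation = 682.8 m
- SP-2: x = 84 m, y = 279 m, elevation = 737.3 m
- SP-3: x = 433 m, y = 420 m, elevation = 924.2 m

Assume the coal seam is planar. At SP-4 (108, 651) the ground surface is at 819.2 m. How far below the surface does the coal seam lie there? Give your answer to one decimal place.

Two edge vectors: SP-1→SP-2 = (63, -156, 54.5), SP-1→SP-3 = (412, -15, 241.4).
Normal n = (SP-1→SP-2) × (SP-1→SP-3) = (-36840.9, 7245.8, 63327).
So ∂z/∂x = −n_x/n_z = 0.58176 and ∂z/∂y = −n_y/n_z = −0.11442.
Intercept c from SP-1: 682.8 − 12.22 + 49.77 = 720.36.
At (108, 651): z_contact = 62.83 − 74.49 + 720.36 = 708.70 m.
Depth below ground = 819.2 − 708.70 = 110.5 m.

110.5 m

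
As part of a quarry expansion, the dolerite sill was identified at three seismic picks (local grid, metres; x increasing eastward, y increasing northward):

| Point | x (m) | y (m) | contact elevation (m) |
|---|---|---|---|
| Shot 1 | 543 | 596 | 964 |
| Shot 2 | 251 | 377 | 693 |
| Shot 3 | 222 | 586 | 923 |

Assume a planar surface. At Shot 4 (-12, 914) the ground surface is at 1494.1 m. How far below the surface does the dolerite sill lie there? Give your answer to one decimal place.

227.7 m

Let the plane be z = a·x + b·y + c.
Shot 2−Shot 1: −292a − 219b = −271;  Shot 3−Shot 1: −321a − 10b = −41.
Solving gives a = 0.09304, b = 1.11339.
Then c = 964 − a·543 − b·596 = 249.90.
At (-12, 914): z_contact = −1.12 + 1017.64 + 249.90 = 1266.42 m.
Depth below ground = 1494.1 − 1266.42 = 227.7 m.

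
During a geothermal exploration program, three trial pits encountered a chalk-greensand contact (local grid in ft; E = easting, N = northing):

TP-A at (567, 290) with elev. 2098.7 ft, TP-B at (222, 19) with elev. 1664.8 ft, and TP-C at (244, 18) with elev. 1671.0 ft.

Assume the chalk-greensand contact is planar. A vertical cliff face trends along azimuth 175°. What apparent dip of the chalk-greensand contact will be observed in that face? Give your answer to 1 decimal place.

48.8°

Two edge vectors: TP-A→TP-B = (-345, -271, -433.9), TP-A→TP-C = (-323, -272, -427.7).
Normal n = (TP-A→TP-B) × (TP-A→TP-C) = (-2114.1, -7406.8, 6307).
So ∂z/∂E = −n_x/n_z = 0.33520 and ∂z/∂N = −n_y/n_z = 1.17438.
Unit vector along 175° is (sin 175°, cos 175°) = (0.0872, -0.9962).
Slope in that direction = a·(0.0872) + b·(-0.9962) = −1.14069.
Apparent dip = arctan|1.14069| = 48.8° (true dip is 50.7°, so apparent ≤ true as expected).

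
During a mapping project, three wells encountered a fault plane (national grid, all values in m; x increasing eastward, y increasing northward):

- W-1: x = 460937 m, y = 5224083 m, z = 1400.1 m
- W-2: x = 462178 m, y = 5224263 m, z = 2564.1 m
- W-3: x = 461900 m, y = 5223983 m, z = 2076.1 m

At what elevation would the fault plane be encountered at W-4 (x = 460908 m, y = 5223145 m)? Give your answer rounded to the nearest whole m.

488 m

Two edge vectors: W-1→W-2 = (1241, 180, 1164), W-1→W-3 = (963, -100, 676).
Normal n = (W-1→W-2) × (W-1→W-3) = (238080, 282016, -297440).
So ∂z/∂x = −n_x/n_z = 0.80043034 and ∂z/∂y = −n_y/n_z = 0.94814416.
Intercept c from W-1: 1400.1 − 368947.96 − 4953183.81 = −5320731.67.
At (460908, 5223145): z = 368924.7 + 4952294.4 − 5320731.67 = 487.5 m.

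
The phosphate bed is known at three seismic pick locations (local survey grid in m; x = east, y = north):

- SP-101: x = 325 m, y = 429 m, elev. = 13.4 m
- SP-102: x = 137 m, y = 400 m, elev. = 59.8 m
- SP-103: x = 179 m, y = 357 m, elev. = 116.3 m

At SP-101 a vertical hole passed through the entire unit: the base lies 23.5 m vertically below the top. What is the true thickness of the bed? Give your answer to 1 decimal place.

Two edge vectors: SP-101→SP-102 = (-188, -29, 46.4), SP-101→SP-103 = (-146, -72, 102.9).
Normal n = (SP-101→SP-102) × (SP-101→SP-103) = (356.7, 12570.8, 9302).
So ∂z/∂x = −n_x/n_z = −0.03835 and ∂z/∂y = −n_y/n_z = −1.35141.
|∇z| = √(a²+b²) = 1.35195, so dip δ = arctan(1.35195) = 53.51°.
True thickness = vertical thickness × cos δ = 23.5 × cos 53.51° = 14.0 m.

14.0 m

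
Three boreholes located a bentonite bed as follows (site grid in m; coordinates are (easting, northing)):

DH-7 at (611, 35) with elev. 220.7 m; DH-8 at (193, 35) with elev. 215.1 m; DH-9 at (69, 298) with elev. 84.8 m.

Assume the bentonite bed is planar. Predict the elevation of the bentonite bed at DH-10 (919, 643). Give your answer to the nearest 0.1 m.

-72.6 m

Let the plane be z = a·E + b·N + c.
DH-8−DH-7: −418a + 0b = −5.6;  DH-9−DH-7: −542a + 263b = −135.9.
Solving gives a = 0.01340, b = −0.48912.
Then c = 220.7 − a·611 − b·35 = 229.63.
At (919, 643): z = 12.3 − 314.5 + 229.63 = -72.6 m.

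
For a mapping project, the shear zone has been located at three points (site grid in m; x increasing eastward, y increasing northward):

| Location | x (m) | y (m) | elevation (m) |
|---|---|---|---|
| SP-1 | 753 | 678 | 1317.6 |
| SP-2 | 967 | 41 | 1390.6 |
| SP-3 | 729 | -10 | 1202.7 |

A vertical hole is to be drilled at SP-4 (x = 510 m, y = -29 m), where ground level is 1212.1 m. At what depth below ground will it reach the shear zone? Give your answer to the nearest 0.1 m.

178.4 m

Two edge vectors: SP-1→SP-2 = (214, -637, 73), SP-1→SP-3 = (-24, -688, -114.9).
Normal n = (SP-1→SP-2) × (SP-1→SP-3) = (123415.3, 22836.6, -162520).
So ∂z/∂x = −n_x/n_z = 0.75939 and ∂z/∂y = −n_y/n_z = 0.14052.
Intercept c from SP-1: 1317.6 − 571.82 − 95.27 = 650.51.
At (510, -29): z_contact = 387.29 − 4.07 + 650.51 = 1033.72 m.
Depth below ground = 1212.1 − 1033.72 = 178.4 m.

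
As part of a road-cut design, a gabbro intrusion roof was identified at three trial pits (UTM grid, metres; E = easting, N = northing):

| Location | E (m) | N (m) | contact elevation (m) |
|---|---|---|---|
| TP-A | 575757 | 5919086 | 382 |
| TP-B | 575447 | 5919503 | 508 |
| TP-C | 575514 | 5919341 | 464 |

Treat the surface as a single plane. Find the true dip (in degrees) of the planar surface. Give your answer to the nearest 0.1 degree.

Two edge vectors: TP-A→TP-B = (-310, 417, 126), TP-A→TP-C = (-243, 255, 82).
Normal n = (TP-A→TP-B) × (TP-A→TP-C) = (2064, -5198, 22281).
So ∂z/∂E = −n_x/n_z = −0.09263 and ∂z/∂N = −n_y/n_z = 0.23329.
Gradient magnitude |∇z| = √(a² + b²) = √(0.00858 + 0.05443) = 0.25101.
True dip = arctan(0.25101) = 14.1°, dipping toward SSE (azimuth ≈ 158°).

14.1°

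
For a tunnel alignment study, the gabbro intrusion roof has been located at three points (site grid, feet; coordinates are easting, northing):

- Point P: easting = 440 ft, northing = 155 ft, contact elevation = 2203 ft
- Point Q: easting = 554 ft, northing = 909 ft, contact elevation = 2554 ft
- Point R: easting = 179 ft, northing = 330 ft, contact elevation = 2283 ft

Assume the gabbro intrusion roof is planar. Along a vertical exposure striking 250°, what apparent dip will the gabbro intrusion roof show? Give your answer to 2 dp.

9.30°

Let the plane be z = a·easting + b·northing + c.
Point Q−Point P: 114a + 754b = 351;  Point R−Point P: −261a + 175b = 80.
Solving gives a = 0.00510, b = 0.46475.
Unit vector along 250° is (sin 250°, cos 250°) = (-0.9397, -0.3420).
Slope in that direction = a·(-0.9397) + b·(-0.3420) = −0.16374.
Apparent dip = arctan|0.16374| = 9.30° (true dip is 24.9°, so apparent ≤ true as expected).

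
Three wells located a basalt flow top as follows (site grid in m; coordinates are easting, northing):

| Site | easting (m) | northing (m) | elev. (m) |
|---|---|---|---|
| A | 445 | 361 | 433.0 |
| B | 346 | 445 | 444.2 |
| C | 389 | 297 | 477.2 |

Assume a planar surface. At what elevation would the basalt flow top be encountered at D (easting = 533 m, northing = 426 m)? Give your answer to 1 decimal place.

Two edge vectors: A→B = (-99, 84, 11.2), A→C = (-56, -64, 44.2).
Normal n = (A→B) × (A→C) = (4429.6, 3748.6, 11040).
So ∂z/∂easting = −n_x/n_z = −0.40123 and ∂z/∂northing = −n_y/n_z = −0.33955.
Intercept c from A: 433 + 178.55 + 122.58 = 734.12.
At (533, 426): z = −213.9 − 144.6 + 734.12 = 375.6 m.

375.6 m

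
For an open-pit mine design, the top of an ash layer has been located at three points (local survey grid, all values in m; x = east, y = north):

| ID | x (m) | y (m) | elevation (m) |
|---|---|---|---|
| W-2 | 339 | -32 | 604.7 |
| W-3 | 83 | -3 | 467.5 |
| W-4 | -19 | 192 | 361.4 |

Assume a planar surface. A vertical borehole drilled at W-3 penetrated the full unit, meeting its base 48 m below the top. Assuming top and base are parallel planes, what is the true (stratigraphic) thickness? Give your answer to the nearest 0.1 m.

Two edge vectors: W-2→W-3 = (-256, 29, -137.2), W-2→W-4 = (-358, 224, -243.3).
Normal n = (W-2→W-3) × (W-2→W-4) = (23677.1, -13167.2, -46962).
So ∂z/∂x = −n_x/n_z = 0.50418 and ∂z/∂y = −n_y/n_z = −0.28038.
|∇z| = √(a²+b²) = 0.57689, so dip δ = arctan(0.57689) = 29.98°.
True thickness = vertical thickness × cos δ = 48 × cos 29.98° = 41.6 m.

41.6 m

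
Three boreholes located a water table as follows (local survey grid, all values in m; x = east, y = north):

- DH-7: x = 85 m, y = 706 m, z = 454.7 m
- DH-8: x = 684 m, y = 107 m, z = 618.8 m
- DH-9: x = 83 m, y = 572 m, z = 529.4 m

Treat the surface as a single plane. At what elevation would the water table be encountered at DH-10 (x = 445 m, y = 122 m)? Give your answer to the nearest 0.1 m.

677.3 m

Two edge vectors: DH-7→DH-8 = (599, -599, 164.1), DH-7→DH-9 = (-2, -134, 74.7).
Normal n = (DH-7→DH-8) × (DH-7→DH-9) = (-22755.9, -45073.5, -81464).
So ∂z/∂x = −n_x/n_z = −0.27934 and ∂z/∂y = −n_y/n_z = −0.55329.
Intercept c from DH-7: 454.7 + 23.74 + 390.63 = 869.07.
At (445, 122): z = −124.3 − 67.5 + 869.07 = 677.3 m.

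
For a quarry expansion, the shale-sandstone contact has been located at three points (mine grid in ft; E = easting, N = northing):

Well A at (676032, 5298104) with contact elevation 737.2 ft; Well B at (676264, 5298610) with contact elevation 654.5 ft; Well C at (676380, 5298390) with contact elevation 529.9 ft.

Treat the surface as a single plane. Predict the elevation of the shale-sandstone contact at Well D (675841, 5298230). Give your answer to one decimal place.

900.8 ft

Two edge vectors: Well A→Well B = (232, 506, -82.7), Well A→Well C = (348, 286, -207.3).
Normal n = (Well A→Well B) × (Well A→Well C) = (-81241.6, 19314, -109736).
So ∂z/∂E = −n_x/n_z = −0.740336808 and ∂z/∂N = −n_y/n_z = 0.176004228.
Intercept c from Well A: 737.2 + 500491.37 − 932488.71 = −431260.13.
At (675841, 5298230): z = −500350.0 + 932510.9 − 431260.13 = 900.8 ft.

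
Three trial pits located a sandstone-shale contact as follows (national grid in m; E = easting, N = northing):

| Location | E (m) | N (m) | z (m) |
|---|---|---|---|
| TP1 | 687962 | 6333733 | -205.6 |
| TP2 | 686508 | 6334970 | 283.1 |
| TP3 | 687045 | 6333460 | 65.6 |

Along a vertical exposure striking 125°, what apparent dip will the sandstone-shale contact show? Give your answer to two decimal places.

15.16°

Let the plane be z = a·E + b·N + c.
TP2−TP1: −1454a + 1237b = 488.7;  TP3−TP1: −917a − 273b = 271.2.
Solving gives a = −0.30621, b = 0.03514.
Unit vector along 125° is (sin 125°, cos 125°) = (0.8192, -0.5736).
Slope in that direction = a·(0.8192) + b·(-0.5736) = −0.27099.
Apparent dip = arctan|0.27099| = 15.16° (true dip is 17.1°, so apparent ≤ true as expected).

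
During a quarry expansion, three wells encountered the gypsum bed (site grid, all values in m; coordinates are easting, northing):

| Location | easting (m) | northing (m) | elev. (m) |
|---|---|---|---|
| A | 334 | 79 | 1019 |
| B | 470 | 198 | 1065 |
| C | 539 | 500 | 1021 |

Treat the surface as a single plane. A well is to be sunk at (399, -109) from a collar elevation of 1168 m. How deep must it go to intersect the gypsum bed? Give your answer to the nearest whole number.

Two edge vectors: A→B = (136, 119, 46), A→C = (205, 421, 2).
Normal n = (A→B) × (A→C) = (-19128, 9158, 32861).
So ∂z/∂easting = −n_x/n_z = 0.58209 and ∂z/∂northing = −n_y/n_z = −0.27869.
Intercept c from A: 1019 − 194.42 + 22.02 = 846.60.
At (399, -109): z_contact = 232.3 + 30.4 + 846.60 = 1109.2 m.
Depth below ground = 1168 − 1109.2 = 59 m.

59 m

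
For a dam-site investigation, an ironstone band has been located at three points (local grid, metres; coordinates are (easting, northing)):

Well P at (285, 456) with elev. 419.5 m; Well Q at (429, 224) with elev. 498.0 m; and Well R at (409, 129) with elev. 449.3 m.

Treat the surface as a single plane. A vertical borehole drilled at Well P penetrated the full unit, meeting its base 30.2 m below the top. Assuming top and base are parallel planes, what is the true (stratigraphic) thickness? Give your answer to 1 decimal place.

Two edge vectors: Well P→Well Q = (144, -232, 78.5), Well P→Well R = (124, -327, 29.8).
Normal n = (Well P→Well Q) × (Well P→Well R) = (18755.9, 5442.8, -18320).
So ∂z/∂E = −n_x/n_z = 1.02379 and ∂z/∂N = −n_y/n_z = 0.29710.
|∇z| = √(a²+b²) = 1.06603, so dip δ = arctan(1.06603) = 46.83°.
True thickness = vertical thickness × cos δ = 30.2 × cos 46.83° = 20.7 m.

20.7 m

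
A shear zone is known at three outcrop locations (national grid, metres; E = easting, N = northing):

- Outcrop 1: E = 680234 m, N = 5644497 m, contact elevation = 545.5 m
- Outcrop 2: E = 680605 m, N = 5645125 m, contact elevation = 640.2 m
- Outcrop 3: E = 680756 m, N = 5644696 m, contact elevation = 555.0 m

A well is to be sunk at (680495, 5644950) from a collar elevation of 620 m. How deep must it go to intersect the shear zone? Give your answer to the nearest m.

Two edge vectors: Outcrop 1→Outcrop 2 = (371, 628, 94.7), Outcrop 1→Outcrop 3 = (522, 199, 9.5).
Normal n = (Outcrop 1→Outcrop 2) × (Outcrop 1→Outcrop 3) = (-12879.3, 45908.9, -253987).
So ∂z/∂E = −n_x/n_z = −0.05070850 and ∂z/∂N = −n_y/n_z = 0.18075295.
Intercept c from Outcrop 1: 545.5 + 34493.65 − 1020259.49 = −985220.35.
At (680495, 5644950): z_contact = −34506.9 + 1020341.4 − 985220.35 = 614.1 m.
Depth below ground = 620 − 614.1 = 6 m.

6 m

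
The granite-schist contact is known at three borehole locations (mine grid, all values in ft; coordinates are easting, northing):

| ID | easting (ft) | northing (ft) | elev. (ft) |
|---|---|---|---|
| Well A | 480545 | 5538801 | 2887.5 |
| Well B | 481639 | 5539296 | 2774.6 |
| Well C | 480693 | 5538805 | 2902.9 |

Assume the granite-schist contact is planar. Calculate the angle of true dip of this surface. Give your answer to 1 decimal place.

Let the plane be z = a·easting + b·northing + c.
Well B−Well A: 1094a + 495b = −112.9;  Well C−Well A: 148a + 4b = 15.4.
Solving gives a = 0.11722, b = −0.48715.
Gradient magnitude |∇z| = √(a² + b²) = √(0.01374 + 0.23731) = 0.50105.
True dip = arctan(0.50105) = 26.6°, dipping toward NNW (azimuth ≈ 346°).

26.6°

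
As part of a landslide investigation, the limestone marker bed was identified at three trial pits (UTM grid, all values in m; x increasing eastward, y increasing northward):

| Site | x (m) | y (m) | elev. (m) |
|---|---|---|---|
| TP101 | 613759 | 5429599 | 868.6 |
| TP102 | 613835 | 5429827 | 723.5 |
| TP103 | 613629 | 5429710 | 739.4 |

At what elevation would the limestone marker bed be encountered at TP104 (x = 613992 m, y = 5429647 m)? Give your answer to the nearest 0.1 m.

Two edge vectors: TP101→TP102 = (76, 228, -145.1), TP101→TP103 = (-130, 111, -129.2).
Normal n = (TP101→TP102) × (TP101→TP103) = (-13351.5, 28682.2, 38076).
So ∂z/∂x = −n_x/n_z = 0.350653955 and ∂z/∂y = −n_y/n_z = −0.753288161.
Intercept c from TP101: 868.6 − 215217.02 + 4090052.64 = 3875704.22.
At (613992, 5429647): z = 215298.7 − 4090088.8 + 3875704.22 = 914.1 m.

914.1 m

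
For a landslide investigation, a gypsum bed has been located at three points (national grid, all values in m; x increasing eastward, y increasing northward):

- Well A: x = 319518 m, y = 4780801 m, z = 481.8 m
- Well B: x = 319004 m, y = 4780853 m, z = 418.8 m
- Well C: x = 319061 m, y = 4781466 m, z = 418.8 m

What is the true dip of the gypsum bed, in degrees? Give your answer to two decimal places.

6.95°

Two edge vectors: Well A→Well B = (-514, 52, -63), Well A→Well C = (-457, 665, -63).
Normal n = (Well A→Well B) × (Well A→Well C) = (38619, -3591, -318046).
So ∂z/∂x = −n_x/n_z = 0.12143 and ∂z/∂y = −n_y/n_z = −0.01129.
Gradient magnitude |∇z| = √(a² + b²) = √(0.01474 + 0.00013) = 0.12195.
True dip = arctan(0.12195) = 6.95°, dipping toward W (azimuth ≈ 275°).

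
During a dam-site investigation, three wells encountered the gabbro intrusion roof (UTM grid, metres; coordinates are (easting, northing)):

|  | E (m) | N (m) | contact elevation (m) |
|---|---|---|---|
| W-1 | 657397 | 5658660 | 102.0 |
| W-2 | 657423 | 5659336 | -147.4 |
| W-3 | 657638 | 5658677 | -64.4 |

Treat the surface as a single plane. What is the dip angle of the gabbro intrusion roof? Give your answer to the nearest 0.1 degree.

36.9°

Two edge vectors: W-1→W-2 = (26, 676, -249.4), W-1→W-3 = (241, 17, -166.4).
Normal n = (W-1→W-2) × (W-1→W-3) = (-108246.6, -55779, -162474).
So ∂z/∂E = −n_x/n_z = −0.66624 and ∂z/∂N = −n_y/n_z = −0.34331.
Gradient magnitude |∇z| = √(a² + b²) = √(0.44388 + 0.11786) = 0.74949.
True dip = arctan(0.74949) = 36.9°, dipping toward ENE (azimuth ≈ 063°).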